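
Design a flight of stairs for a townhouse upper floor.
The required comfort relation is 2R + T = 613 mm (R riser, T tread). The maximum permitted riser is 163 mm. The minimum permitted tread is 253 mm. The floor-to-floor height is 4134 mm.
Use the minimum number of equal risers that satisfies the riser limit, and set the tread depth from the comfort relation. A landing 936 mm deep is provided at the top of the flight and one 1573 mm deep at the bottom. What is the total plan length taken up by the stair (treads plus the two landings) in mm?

4134 / 163 = 25.362 → round up to 26 risers.
Riser R = 4134 / 26 = 159 mm, within the 163 mm limit.
T = 613 − 2·159 = 295 mm, which satisfies the 253 mm minimum.
26 risers give 25 treads; going = 25 × 295 = 7375 mm.
Enclosure = 7375 + 936 + 1573 = 9884 mm.

9884 mm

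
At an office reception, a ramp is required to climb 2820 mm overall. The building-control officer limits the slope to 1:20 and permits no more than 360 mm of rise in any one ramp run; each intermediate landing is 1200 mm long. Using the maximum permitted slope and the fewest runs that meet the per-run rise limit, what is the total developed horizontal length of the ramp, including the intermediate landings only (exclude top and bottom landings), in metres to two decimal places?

⌈2820/360⌉ = 8 ramp runs. That means 7 intermediate landings.
Horizontal run for 2820 mm of rise at 1:20 is 2820 × 20 = 56400 mm.
Intermediate landings: 7 × 1200 = 8400 mm.
Developed length = 56400 + 8400 = 64800 mm.
= 64.80 m.

64.80 m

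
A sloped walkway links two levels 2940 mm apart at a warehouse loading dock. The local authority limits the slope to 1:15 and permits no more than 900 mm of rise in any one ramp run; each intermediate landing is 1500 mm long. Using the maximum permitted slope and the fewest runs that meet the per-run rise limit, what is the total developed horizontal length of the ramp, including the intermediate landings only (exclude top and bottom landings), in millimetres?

48600 mm

2940 / 900 = 3.267 → round up to 4 ramp runs. That means 3 intermediate landings.
Ramp run (horizontal) at 1:15: 2940 × 15 = 44100 mm.
Intermediate landings: 3 × 1500 = 4500 mm.
Developed length = 44100 + 4500 = 48600 mm.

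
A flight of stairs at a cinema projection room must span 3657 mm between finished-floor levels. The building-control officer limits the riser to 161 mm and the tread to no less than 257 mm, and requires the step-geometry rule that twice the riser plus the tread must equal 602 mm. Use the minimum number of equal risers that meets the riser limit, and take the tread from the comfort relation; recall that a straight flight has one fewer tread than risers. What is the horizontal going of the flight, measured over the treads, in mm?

3657 / 161 = 22.714 → round up to 23 risers.
Riser R = 3657 / 23 = 159 mm, within the 161 mm limit.
T = 602 − 2·159 = 284 mm, which satisfies the 257 mm minimum.
Going = (23 − 1) × 284 = 6248 mm.

6248 mm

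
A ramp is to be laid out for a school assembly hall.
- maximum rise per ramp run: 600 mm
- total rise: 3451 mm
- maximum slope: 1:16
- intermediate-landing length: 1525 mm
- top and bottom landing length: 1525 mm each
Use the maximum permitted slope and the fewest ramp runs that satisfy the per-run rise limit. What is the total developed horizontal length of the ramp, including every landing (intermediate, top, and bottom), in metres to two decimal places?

3451 / 600 = 5.752 → round up to 6 ramp runs. That means 5 intermediate landings.
Ramp run (horizontal) at 1:16: 3451 × 16 = 55216 mm.
Intermediate landings: 5 × 1525 = 7625 mm.
Top and bottom landings: 2 × 1525 = 3050 mm.
Total = 55216 + 7625 + 3050 = 65891 mm.
= 65.89 m.

65.89 m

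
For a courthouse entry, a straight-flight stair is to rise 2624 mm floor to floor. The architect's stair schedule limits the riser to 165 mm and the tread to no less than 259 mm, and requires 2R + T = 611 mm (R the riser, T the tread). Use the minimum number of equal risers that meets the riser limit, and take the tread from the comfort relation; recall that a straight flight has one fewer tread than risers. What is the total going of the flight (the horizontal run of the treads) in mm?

4245 mm

⌈2624/165⌉ = 16 risers.
R = 2624 ÷ 16 = 164 mm.
Tread T = 611 − 2 × 164 = 283 mm (≥ 259 mm).
Going = (16 − 1) × 283 = 4245 mm.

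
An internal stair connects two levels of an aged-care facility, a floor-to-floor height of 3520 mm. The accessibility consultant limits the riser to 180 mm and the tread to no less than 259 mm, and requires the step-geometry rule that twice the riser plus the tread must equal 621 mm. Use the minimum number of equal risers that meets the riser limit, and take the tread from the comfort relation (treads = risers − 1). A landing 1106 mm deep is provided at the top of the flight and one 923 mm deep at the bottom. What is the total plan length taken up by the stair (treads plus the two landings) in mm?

At most 180 each: 3520/180 = 19.56, giving 20 risers.
Riser R = 3520 / 20 = 176 mm, within the 180 mm limit.
T = 621 − 2·176 = 269 mm, which satisfies the 259 mm minimum.
20 risers give 19 treads; going = 19 × 269 = 5111 mm.
Enclosure = 5111 + 1106 + 923 = 7140 mm.

7140 mm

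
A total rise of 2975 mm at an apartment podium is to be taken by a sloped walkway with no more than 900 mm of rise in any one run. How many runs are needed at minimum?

4 runs

2975 / 900 = 3.31, so 4 ramp runs are needed.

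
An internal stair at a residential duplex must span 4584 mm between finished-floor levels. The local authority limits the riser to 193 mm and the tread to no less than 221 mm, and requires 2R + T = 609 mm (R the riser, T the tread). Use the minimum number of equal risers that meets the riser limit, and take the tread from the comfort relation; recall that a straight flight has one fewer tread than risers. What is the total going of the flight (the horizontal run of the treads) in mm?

4584 / 193 = 23.751 → round up to 24 risers.
Riser R = 4584 / 24 = 191 mm, within the 193 mm limit.
T = 609 − 2·191 = 227 mm, which satisfies the 221 mm minimum.
24 risers give 23 treads; going = 23 × 227 = 5221 mm.

5221 mm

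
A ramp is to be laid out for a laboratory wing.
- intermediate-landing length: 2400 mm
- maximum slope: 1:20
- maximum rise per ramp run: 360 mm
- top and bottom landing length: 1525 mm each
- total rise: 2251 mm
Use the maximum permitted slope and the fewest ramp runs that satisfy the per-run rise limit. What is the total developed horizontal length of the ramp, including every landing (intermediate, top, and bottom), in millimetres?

62470 mm

At most 360 each: 2251/360 = 6.25, giving 7 ramp runs. That means 6 intermediate landings.
Horizontal run for 2251 mm of rise at 1:20 is 2251 × 20 = 45020 mm.
6 intermediate landings contribute 6 × 2400 = 14400 mm.
Top and bottom landings: 2 × 1525 = 3050 mm.
Total = 45020 + 14400 + 3050 = 62470 mm.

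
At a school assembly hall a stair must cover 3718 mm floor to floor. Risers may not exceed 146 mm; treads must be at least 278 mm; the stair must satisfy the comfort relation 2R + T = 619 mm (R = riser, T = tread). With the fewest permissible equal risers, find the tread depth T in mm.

333 mm

At most 146 each: 3718/146 = 25.47, giving 26 risers.
Each riser is 3718/26 = 143 mm (≤ 146 mm).
T = 619 − 2·143 = 333 mm, which satisfies the 278 mm minimum.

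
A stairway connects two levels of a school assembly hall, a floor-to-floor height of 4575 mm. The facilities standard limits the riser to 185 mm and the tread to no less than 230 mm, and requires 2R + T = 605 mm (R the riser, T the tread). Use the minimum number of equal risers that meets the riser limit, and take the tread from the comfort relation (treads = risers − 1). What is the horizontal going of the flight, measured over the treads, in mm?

⌈4575/185⌉ = 25 risers.
Each riser is 4575/25 = 183 mm (≤ 185 mm).
Tread T = 605 − 2 × 183 = 239 mm (≥ 230 mm).
Going = (25 − 1) × 239 = 5736 mm.

5736 mm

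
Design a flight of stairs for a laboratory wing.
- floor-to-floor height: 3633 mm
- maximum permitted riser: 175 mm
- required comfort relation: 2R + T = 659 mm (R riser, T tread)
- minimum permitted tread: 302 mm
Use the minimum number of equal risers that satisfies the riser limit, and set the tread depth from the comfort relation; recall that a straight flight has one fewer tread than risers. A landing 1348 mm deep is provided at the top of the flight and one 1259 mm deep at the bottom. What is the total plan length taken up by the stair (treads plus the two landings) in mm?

8867 mm

3633 / 175 = 20.76, so 21 risers are needed.
Riser R = 3633 / 21 = 173 mm, within the 175 mm limit.
Tread T = 659 − 2 × 173 = 313 mm (≥ 302 mm).
Treads = 21 − 1 = 20; going = 20 × 313 = 6260 mm.
Enclosure = 6260 + 1348 + 1259 = 8867 mm.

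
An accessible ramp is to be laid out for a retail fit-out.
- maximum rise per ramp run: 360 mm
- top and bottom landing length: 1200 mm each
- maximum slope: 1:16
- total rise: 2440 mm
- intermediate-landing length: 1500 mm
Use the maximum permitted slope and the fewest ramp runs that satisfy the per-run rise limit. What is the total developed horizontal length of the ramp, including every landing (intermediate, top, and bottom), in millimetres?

50440 mm

⌈2440/360⌉ = 7 ramp runs. That means 6 intermediate landings.
Ramp run (horizontal) at 1:16: 2440 × 16 = 39040 mm.
Intermediate landings: 6 × 1500 = 9000 mm.
Top and bottom landings: 2 × 1200 = 2400 mm.
Total = 39040 + 9000 + 2400 = 50440 mm.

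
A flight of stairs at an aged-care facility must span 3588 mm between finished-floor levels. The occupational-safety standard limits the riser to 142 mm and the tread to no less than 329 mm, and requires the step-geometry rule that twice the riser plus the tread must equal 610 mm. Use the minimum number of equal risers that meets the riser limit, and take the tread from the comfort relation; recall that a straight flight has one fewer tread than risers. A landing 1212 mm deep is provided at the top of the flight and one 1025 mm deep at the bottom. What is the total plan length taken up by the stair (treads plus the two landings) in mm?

3588 / 142 = 25.268 → round up to 26 risers.
R = 3588 ÷ 26 = 138 mm.
Tread T = 610 − 2 × 138 = 334 mm (≥ 329 mm).
Treads = 26 − 1 = 25; going = 25 × 334 = 8350 mm.
Enclosure = 8350 + 1212 + 1025 = 10587 mm.

10587 mm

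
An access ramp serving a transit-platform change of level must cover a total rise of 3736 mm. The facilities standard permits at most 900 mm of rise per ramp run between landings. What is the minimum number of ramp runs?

⌈3736/900⌉ = 5 ramp runs.

5 runs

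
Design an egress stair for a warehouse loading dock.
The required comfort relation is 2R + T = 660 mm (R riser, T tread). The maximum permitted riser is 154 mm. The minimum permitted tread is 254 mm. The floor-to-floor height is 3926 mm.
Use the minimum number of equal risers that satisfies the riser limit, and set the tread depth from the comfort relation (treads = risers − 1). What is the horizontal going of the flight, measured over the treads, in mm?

8950 mm

⌈3926/154⌉ = 26 risers.
Each riser is 3926/26 = 151 mm (≤ 154 mm).
Tread T = 660 − 2 × 151 = 358 mm (≥ 254 mm).
Treads = 26 − 1 = 25; going = 25 × 358 = 8950 mm.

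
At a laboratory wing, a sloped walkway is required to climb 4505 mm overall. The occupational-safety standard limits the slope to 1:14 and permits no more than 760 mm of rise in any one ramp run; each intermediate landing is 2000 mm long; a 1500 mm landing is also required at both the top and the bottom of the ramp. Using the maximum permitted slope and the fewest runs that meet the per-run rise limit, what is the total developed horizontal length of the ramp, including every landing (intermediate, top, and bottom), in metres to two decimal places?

76.07 m

4505 / 760 = 5.93, so 6 ramp runs are needed. That means 5 intermediate landings.
Ramp run (horizontal) at 1:14: 4505 × 14 = 63070 mm.
Intermediate landings: 5 × 2000 = 10000 mm.
Top and bottom landings: 2 × 1500 = 3000 mm.
Total = 63070 + 10000 + 3000 = 76070 mm.
= 76.07 m.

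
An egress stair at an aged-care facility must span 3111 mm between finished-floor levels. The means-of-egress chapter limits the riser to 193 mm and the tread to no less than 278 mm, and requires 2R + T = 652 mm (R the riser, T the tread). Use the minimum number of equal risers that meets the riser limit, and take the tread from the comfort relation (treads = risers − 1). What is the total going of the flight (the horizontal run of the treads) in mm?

At most 193 each: 3111/193 = 16.12, giving 17 risers.
R = 3111 ÷ 17 = 183 mm.
T = 652 − 2·183 = 286 mm, which satisfies the 278 mm minimum.
Going = (17 − 1) × 286 = 4576 mm.

4576 mm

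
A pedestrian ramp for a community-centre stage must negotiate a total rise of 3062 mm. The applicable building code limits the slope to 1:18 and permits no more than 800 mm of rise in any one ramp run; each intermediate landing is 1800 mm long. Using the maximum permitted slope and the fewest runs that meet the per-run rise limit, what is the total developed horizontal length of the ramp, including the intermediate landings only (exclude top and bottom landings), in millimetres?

⌈3062/800⌉ = 4 ramp runs. That means 3 intermediate landings.
Ramp run (horizontal) at 1:18: 3062 × 18 = 55116 mm.
3 intermediate landings contribute 3 × 1800 = 5400 mm.
Developed length = 55116 + 5400 = 60516 mm.

60516 mm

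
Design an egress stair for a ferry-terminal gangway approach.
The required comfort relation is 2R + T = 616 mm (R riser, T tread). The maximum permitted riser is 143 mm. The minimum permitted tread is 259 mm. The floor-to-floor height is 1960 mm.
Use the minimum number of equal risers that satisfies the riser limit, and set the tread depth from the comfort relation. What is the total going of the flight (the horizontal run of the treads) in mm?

1960 / 143 = 13.71, so 14 risers are needed.
Each riser is 1960/14 = 140 mm (≤ 143 mm).
From 2R + T = 616: T = 616 − 280 = 336 mm.
Treads = 14 − 1 = 13; going = 13 × 336 = 4368 mm.

4368 mm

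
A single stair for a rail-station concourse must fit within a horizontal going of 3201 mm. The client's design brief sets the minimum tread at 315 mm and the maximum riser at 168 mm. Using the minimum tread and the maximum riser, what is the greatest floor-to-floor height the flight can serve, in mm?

3201 / 315 = 10.16, so 10 treads fit.
Risers = treads + 1 = 11.
Maximum height = 11 × 168 = 1848 mm.

1848 mm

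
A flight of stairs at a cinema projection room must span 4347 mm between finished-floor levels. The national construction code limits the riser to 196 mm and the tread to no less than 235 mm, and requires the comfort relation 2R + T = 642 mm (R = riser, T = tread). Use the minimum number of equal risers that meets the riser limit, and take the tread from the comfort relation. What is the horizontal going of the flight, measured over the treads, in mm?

⌈4347/196⌉ = 23 risers.
Each riser is 4347/23 = 189 mm (≤ 196 mm).
Tread T = 642 − 2 × 189 = 264 mm (≥ 235 mm).
Going = (23 − 1) × 264 = 5808 mm.

5808 mm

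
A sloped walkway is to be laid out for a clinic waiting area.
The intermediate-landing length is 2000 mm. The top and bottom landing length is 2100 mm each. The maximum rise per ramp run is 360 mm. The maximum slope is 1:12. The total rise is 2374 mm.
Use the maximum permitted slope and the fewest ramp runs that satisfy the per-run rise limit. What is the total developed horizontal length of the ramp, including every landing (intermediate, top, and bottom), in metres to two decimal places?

44.69 m

At most 360 each: 2374/360 = 6.59, giving 7 ramp runs. That means 6 intermediate landings.
Ramp run (horizontal) at 1:12: 2374 × 12 = 28488 mm.
6 intermediate landings contribute 6 × 2000 = 12000 mm.
Top and bottom landings: 2 × 2100 = 4200 mm.
Total = 28488 + 12000 + 4200 = 44688 mm.
= 44.69 m.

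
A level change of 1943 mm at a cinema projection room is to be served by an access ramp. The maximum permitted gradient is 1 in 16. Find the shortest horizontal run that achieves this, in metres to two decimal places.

31.09 m

At 1:16 the run is 16 × 1943 = 31088 mm.
31088 mm = 31.09 m.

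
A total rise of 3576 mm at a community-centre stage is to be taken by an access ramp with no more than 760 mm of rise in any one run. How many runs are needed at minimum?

3576 / 760 = 4.71, so 5 ramp runs are needed.

5 runs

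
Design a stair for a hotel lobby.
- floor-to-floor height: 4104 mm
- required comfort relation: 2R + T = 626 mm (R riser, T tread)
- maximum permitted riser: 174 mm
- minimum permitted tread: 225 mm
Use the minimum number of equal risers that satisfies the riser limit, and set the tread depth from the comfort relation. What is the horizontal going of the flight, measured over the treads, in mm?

6532 mm

⌈4104/174⌉ = 24 risers.
Riser R = 4104 / 24 = 171 mm, within the 174 mm limit.
T = 626 − 2·171 = 284 mm, which satisfies the 225 mm minimum.
Going = (24 − 1) × 284 = 6532 mm.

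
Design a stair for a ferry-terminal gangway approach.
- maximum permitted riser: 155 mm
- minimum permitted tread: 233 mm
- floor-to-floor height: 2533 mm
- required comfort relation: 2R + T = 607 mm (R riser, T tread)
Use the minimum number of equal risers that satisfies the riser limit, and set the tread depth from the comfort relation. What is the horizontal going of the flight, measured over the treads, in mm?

2533 / 155 = 16.342 → round up to 17 risers.
Riser R = 2533 / 17 = 149 mm, within the 155 mm limit.
Tread T = 607 − 2 × 149 = 309 mm (≥ 233 mm).
17 risers give 16 treads; going = 16 × 309 = 4944 mm.

4944 mm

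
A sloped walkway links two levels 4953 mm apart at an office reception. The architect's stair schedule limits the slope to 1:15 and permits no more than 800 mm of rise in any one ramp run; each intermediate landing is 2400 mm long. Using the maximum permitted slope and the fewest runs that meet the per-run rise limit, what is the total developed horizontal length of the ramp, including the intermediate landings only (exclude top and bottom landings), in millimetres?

88695 mm

4953 / 800 = 6.191 → round up to 7 ramp runs. That means 6 intermediate landings.
Horizontal run for 4953 mm of rise at 1:15 is 4953 × 15 = 74295 mm.
6 intermediate landings contribute 6 × 2400 = 14400 mm.
Total developed length = 74295 + 14400 = 88695 mm.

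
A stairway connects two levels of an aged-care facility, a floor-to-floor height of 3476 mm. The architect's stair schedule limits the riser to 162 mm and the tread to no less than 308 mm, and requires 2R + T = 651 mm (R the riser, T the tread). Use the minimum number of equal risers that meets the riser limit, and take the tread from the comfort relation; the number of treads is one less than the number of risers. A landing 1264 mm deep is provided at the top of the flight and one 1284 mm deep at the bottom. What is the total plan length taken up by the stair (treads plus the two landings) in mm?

9583 mm

At most 162 each: 3476/162 = 21.46, giving 22 risers.
Riser R = 3476 / 22 = 158 mm, within the 162 mm limit.
Tread T = 651 − 2 × 158 = 335 mm (≥ 308 mm).
Going = (22 − 1) × 335 = 7035 mm.
Enclosure = 7035 + 1264 + 1284 = 9583 mm.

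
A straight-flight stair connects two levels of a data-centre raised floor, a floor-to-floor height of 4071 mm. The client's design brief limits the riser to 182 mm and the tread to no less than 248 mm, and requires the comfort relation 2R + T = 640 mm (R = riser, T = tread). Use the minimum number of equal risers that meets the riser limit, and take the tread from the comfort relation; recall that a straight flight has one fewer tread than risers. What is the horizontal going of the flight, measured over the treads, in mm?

6292 mm

At most 182 each: 4071/182 = 22.37, giving 23 risers.
Riser R = 4071 / 23 = 177 mm, within the 182 mm limit.
Tread T = 640 − 2 × 177 = 286 mm (≥ 248 mm).
Going = (23 − 1) × 286 = 6292 mm.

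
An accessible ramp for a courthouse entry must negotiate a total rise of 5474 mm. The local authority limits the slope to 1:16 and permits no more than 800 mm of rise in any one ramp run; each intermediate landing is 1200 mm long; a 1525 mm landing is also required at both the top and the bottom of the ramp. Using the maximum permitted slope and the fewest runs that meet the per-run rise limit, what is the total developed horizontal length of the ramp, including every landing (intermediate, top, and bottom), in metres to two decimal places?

97.83 m

5474 / 800 = 6.843 → round up to 7 ramp runs. That means 6 intermediate landings.
Horizontal run for 5474 mm of rise at 1:16 is 5474 × 16 = 87584 mm.
Intermediate landings: 6 × 1200 = 7200 mm.
Top and bottom landings: 2 × 1525 = 3050 mm.
Total = 87584 + 7200 + 3050 = 97834 mm.
= 97.83 m.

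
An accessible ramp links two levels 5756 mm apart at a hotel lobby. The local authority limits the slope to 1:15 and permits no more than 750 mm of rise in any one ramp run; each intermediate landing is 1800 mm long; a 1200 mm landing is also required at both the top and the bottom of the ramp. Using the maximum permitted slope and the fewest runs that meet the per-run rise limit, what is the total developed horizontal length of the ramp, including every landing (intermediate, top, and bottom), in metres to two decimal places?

101.34 m

⌈5756/750⌉ = 8 ramp runs. That means 7 intermediate landings.
Horizontal run for 5756 mm of rise at 1:15 is 5756 × 15 = 86340 mm.
Intermediate landings: 7 × 1800 = 12600 mm.
Top and bottom landings: 2 × 1200 = 2400 mm.
Total = 86340 + 12600 + 2400 = 101340 mm.
= 101.34 m.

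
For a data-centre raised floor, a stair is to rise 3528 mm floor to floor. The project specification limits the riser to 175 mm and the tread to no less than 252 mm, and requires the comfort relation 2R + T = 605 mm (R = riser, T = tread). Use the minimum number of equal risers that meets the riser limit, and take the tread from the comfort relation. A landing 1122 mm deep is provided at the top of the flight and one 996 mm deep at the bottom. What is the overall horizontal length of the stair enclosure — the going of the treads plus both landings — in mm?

7498 mm

3528 / 175 = 20.160 → round up to 21 risers.
Riser R = 3528 / 21 = 168 mm, within the 175 mm limit.
From 2R + T = 605: T = 605 − 336 = 269 mm.
21 risers give 20 treads; going = 20 × 269 = 5380 mm.
Add landings: 5380 + 1122 + 996 = 7498 mm.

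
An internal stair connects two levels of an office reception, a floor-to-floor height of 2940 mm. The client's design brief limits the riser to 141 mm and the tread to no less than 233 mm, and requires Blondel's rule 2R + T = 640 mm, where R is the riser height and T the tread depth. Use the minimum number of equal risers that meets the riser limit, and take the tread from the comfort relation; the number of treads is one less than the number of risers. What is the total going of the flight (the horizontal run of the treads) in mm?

2940 / 141 = 20.85, so 21 risers are needed.
Riser R = 2940 / 21 = 140 mm, within the 141 mm limit.
From 2R + T = 640: T = 640 − 280 = 360 mm.
Going = (21 − 1) × 360 = 7200 mm.

7200 mm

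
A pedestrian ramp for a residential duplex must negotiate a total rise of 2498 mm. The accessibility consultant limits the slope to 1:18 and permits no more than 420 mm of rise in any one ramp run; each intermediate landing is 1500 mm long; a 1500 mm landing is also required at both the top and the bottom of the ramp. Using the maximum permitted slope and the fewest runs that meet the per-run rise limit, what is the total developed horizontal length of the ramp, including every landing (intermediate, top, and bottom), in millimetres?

55464 mm

⌈2498/420⌉ = 6 ramp runs. That means 5 intermediate landings.
Ramp run (horizontal) at 1:18: 2498 × 18 = 44964 mm.
5 intermediate landings contribute 5 × 1500 = 7500 mm.
Top and bottom landings: 2 × 1500 = 3000 mm.
Total = 44964 + 7500 + 3000 = 55464 mm.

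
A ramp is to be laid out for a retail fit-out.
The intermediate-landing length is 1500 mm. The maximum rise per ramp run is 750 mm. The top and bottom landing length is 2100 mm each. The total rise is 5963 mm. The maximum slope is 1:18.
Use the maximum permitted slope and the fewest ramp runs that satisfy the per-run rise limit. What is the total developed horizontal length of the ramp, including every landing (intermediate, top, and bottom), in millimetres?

122034 mm

At most 750 each: 5963/750 = 7.95, giving 8 ramp runs. That means 7 intermediate landings.
Ramp run (horizontal) at 1:18: 5963 × 18 = 107334 mm.
Intermediate landings: 7 × 1500 = 10500 mm.
Top and bottom landings: 2 × 2100 = 4200 mm.
Total = 107334 + 10500 + 4200 = 122034 mm.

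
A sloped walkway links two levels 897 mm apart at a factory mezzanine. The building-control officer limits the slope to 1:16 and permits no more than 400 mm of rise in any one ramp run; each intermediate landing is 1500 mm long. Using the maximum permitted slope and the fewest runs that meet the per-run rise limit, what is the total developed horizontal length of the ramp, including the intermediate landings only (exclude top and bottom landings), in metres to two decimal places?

17.35 m

897 / 400 = 2.243 → round up to 3 ramp runs. That means 2 intermediate landings.
Horizontal run for 897 mm of rise at 1:16 is 897 × 16 = 14352 mm.
2 intermediate landings contribute 2 × 1500 = 3000 mm.
Developed length = 14352 + 3000 = 17352 mm.
= 17.35 m.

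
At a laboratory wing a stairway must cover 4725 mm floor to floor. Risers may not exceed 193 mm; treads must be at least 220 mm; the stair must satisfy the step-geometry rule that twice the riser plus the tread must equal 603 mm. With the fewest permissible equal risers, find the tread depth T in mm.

⌈4725/193⌉ = 25 risers.
R = 4725 ÷ 25 = 189 mm.
Tread T = 603 − 2 × 189 = 225 mm (≥ 220 mm).

225 mm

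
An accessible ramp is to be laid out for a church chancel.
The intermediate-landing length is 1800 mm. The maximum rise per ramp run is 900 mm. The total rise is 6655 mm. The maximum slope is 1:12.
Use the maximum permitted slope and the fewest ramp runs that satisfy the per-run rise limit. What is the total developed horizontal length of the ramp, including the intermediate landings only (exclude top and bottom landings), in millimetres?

92460 mm

6655 / 900 = 7.39, so 8 ramp runs are needed. That means 7 intermediate landings.
Horizontal run for 6655 mm of rise at 1:12 is 6655 × 12 = 79860 mm.
7 intermediate landings contribute 7 × 1800 = 12600 mm.
Total developed length = 79860 + 12600 = 92460 mm.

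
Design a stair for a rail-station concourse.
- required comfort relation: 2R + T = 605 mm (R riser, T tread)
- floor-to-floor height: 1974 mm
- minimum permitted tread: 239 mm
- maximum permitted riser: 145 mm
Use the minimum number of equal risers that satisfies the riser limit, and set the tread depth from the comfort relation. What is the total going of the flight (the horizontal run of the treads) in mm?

4199 mm

At most 145 each: 1974/145 = 13.61, giving 14 risers.
Each riser is 1974/14 = 141 mm (≤ 145 mm).
Tread T = 605 − 2 × 141 = 323 mm (≥ 239 mm).
Treads = 14 − 1 = 13; going = 13 × 323 = 4199 mm.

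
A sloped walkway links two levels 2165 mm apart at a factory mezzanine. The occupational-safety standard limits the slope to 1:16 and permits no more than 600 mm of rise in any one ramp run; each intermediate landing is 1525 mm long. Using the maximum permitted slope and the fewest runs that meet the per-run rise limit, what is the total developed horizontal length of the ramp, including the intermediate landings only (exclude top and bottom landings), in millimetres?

⌈2165/600⌉ = 4 ramp runs. That means 3 intermediate landings.
Horizontal run for 2165 mm of rise at 1:16 is 2165 × 16 = 34640 mm.
Intermediate landings: 3 × 1525 = 4575 mm.
Total developed length = 34640 + 4575 = 39215 mm.

39215 mm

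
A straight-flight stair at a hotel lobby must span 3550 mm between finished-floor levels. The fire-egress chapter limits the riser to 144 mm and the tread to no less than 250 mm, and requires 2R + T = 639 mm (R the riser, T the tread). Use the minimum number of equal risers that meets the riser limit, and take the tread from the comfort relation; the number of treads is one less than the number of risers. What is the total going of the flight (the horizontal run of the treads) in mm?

3550 / 144 = 24.653 → round up to 25 risers.
Each riser is 3550/25 = 142 mm (≤ 144 mm).
Tread T = 639 − 2 × 142 = 355 mm (≥ 250 mm).
25 risers give 24 treads; going = 24 × 355 = 8520 mm.

8520 mm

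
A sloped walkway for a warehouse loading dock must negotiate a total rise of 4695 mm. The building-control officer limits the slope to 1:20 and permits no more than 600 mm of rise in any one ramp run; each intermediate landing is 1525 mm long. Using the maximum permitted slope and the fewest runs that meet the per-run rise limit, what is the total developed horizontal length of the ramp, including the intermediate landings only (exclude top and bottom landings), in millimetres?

⌈4695/600⌉ = 8 ramp runs. That means 7 intermediate landings.
Horizontal run for 4695 mm of rise at 1:20 is 4695 × 20 = 93900 mm.
7 intermediate landings contribute 7 × 1525 = 10675 mm.
Total developed length = 93900 + 10675 = 104575 mm.

104575 mm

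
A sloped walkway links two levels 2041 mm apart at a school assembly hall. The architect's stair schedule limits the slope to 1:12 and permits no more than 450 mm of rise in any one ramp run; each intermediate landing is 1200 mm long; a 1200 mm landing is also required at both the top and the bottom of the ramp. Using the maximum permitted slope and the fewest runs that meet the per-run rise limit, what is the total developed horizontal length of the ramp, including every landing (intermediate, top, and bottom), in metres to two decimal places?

2041 / 450 = 4.54, so 5 ramp runs are needed. That means 4 intermediate landings.
Ramp run (horizontal) at 1:12: 2041 × 12 = 24492 mm.
4 intermediate landings contribute 4 × 1200 = 4800 mm.
Top and bottom landings: 2 × 1200 = 2400 mm.
Total = 24492 + 4800 + 2400 = 31692 mm.
= 31.69 m.

31.69 m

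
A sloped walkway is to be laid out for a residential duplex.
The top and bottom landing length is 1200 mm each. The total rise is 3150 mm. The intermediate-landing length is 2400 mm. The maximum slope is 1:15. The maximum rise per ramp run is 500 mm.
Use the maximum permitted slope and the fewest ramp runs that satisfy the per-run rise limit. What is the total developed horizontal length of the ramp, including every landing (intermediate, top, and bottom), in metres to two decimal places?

At most 500 each: 3150/500 = 6.30, giving 7 ramp runs. That means 6 intermediate landings.
Ramp run (horizontal) at 1:15: 3150 × 15 = 47250 mm.
Intermediate landings: 6 × 2400 = 14400 mm.
Top and bottom landings: 2 × 1200 = 2400 mm.
Total = 47250 + 14400 + 2400 = 64050 mm.
= 64.05 m.

64.05 m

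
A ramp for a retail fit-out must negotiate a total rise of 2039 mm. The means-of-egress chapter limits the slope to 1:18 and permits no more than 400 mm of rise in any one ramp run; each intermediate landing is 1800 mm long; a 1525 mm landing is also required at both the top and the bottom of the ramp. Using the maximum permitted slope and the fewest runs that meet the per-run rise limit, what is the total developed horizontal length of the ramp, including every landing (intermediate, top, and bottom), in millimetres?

48752 mm

2039 / 400 = 5.10, so 6 ramp runs are needed. That means 5 intermediate landings.
Horizontal run for 2039 mm of rise at 1:18 is 2039 × 18 = 36702 mm.
5 intermediate landings contribute 5 × 1800 = 9000 mm.
Top and bottom landings: 2 × 1525 = 3050 mm.
Total = 36702 + 9000 + 3050 = 48752 mm.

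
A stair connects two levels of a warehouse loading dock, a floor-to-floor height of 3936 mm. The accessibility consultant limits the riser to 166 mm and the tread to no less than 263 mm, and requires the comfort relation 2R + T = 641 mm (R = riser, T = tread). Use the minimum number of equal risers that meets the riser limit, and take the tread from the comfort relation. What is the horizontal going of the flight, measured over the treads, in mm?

7199 mm

3936 / 166 = 23.711 → round up to 24 risers.
Riser R = 3936 / 24 = 164 mm, within the 166 mm limit.
Tread T = 641 − 2 × 164 = 313 mm (≥ 263 mm).
24 risers give 23 treads; going = 23 × 313 = 7199 mm.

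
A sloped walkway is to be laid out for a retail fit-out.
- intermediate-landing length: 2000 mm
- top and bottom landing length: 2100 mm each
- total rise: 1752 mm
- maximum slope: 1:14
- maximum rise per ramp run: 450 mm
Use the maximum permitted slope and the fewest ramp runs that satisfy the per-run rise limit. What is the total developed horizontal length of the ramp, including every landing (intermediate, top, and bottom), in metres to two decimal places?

At most 450 each: 1752/450 = 3.89, giving 4 ramp runs. That means 3 intermediate landings.
Horizontal run for 1752 mm of rise at 1:14 is 1752 × 14 = 24528 mm.
3 intermediate landings contribute 3 × 2000 = 6000 mm.
Top and bottom landings: 2 × 2100 = 4200 mm.
Total = 24528 + 6000 + 4200 = 34728 mm.
= 34.73 m.

34.73 m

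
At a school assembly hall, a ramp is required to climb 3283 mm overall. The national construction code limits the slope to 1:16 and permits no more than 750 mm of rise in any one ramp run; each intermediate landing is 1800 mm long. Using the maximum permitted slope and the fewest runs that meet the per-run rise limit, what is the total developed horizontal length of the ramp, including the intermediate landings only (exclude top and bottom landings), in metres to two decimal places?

59.73 m

At most 750 each: 3283/750 = 4.38, giving 5 ramp runs. That means 4 intermediate landings.
Horizontal run for 3283 mm of rise at 1:16 is 3283 × 16 = 52528 mm.
Intermediate landings: 4 × 1800 = 7200 mm.
Developed length = 52528 + 7200 = 59728 mm.
= 59.73 m.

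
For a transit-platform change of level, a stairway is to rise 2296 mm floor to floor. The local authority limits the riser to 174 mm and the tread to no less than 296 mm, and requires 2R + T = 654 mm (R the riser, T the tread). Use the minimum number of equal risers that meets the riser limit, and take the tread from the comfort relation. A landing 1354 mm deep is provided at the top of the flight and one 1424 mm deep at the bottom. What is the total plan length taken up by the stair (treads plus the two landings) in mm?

2296 / 174 = 13.195 → round up to 14 risers.
R = 2296 ÷ 14 = 164 mm.
T = 654 − 2·164 = 326 mm, which satisfies the 296 mm minimum.
Treads = 14 − 1 = 13; going = 13 × 326 = 4238 mm.
Enclosure = 4238 + 1354 + 1424 = 7016 mm.

7016 mm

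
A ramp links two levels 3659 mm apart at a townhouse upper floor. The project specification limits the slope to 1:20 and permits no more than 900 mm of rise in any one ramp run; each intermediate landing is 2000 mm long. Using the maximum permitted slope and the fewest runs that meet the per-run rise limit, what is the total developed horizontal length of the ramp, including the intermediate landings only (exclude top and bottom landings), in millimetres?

At most 900 each: 3659/900 = 4.07, giving 5 ramp runs. That means 4 intermediate landings.
Horizontal run for 3659 mm of rise at 1:20 is 3659 × 20 = 73180 mm.
4 intermediate landings contribute 4 × 2000 = 8000 mm.
Developed length = 73180 + 8000 = 81180 mm.

81180 mm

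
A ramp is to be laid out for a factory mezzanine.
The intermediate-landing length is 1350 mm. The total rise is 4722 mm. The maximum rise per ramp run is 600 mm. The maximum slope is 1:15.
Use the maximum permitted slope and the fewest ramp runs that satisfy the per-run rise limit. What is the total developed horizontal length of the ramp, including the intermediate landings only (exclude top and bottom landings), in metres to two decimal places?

80.28 m

At most 600 each: 4722/600 = 7.87, giving 8 ramp runs. That means 7 intermediate landings.
Horizontal run for 4722 mm of rise at 1:15 is 4722 × 15 = 70830 mm.
Intermediate landings: 7 × 1350 = 9450 mm.
Developed length = 70830 + 9450 = 80280 mm.
= 80.28 m.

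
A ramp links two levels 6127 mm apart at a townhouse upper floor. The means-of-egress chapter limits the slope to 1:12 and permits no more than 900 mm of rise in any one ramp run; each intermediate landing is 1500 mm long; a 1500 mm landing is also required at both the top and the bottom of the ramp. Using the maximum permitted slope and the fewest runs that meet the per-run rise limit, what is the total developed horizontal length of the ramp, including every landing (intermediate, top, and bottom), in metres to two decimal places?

6127 / 900 = 6.81, so 7 ramp runs are needed. That means 6 intermediate landings.
Ramp run (horizontal) at 1:12: 6127 × 12 = 73524 mm.
Intermediate landings: 6 × 1500 = 9000 mm.
Top and bottom landings: 2 × 1500 = 3000 mm.
Total = 73524 + 9000 + 3000 = 85524 mm.
= 85.52 m.

85.52 m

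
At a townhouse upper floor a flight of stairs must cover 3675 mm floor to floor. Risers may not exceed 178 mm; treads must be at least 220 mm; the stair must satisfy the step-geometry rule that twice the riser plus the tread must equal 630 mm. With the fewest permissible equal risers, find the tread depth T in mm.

⌈3675/178⌉ = 21 risers.
R = 3675 ÷ 21 = 175 mm.
From 2R + T = 630: T = 630 − 350 = 280 mm.

280 mm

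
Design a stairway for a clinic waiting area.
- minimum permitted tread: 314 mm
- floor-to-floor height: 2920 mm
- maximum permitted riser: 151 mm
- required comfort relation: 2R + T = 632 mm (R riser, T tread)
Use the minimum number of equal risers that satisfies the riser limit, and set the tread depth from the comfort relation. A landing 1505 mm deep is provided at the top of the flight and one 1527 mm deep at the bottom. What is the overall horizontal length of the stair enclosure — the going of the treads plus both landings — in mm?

⌈2920/151⌉ = 20 risers.
Riser R = 2920 / 20 = 146 mm, within the 151 mm limit.
From 2R + T = 632: T = 632 − 292 = 340 mm.
Going = (20 − 1) × 340 = 6460 mm.
Add landings: 6460 + 1505 + 1527 = 9492 mm.

9492 mm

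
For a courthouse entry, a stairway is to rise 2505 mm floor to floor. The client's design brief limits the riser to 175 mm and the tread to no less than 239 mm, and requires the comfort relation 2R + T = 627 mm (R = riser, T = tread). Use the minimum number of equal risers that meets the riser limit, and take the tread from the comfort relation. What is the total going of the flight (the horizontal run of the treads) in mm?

At most 175 each: 2505/175 = 14.31, giving 15 risers.
Each riser is 2505/15 = 167 mm (≤ 175 mm).
T = 627 − 2·167 = 293 mm, which satisfies the 239 mm minimum.
15 risers give 14 treads; going = 14 × 293 = 4102 mm.

4102 mm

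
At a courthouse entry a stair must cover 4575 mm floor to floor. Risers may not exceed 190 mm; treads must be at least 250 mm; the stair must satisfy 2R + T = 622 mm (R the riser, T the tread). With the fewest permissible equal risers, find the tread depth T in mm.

256 mm

⌈4575/190⌉ = 25 risers.
Each riser is 4575/25 = 183 mm (≤ 190 mm).
Tread T = 622 − 2 × 183 = 256 mm (≥ 250 mm).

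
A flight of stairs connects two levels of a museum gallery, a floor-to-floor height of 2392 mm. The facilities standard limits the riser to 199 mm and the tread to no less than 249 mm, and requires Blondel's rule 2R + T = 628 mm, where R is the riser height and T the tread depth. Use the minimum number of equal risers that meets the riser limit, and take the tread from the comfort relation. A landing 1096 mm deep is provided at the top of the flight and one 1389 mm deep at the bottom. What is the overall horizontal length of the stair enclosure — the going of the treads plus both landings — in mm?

5605 mm

At most 199 each: 2392/199 = 12.02, giving 13 risers.
R = 2392 ÷ 13 = 184 mm.
T = 628 − 2·184 = 260 mm, which satisfies the 249 mm minimum.
Treads = 13 − 1 = 12; going = 12 × 260 = 3120 mm.
Enclosure = 3120 + 1096 + 1389 = 5605 mm.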